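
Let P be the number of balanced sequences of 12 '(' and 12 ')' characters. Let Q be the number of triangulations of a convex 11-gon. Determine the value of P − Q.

With 12 pairs the number of balanced bracket strings is the Catalan number C_12. So P = C_12 = 208012.
The number of triangulations of an 11-gon is the Catalan number C_9 (index = sides − 2). So Q = C_9 = 4862.
P − Q = 208012 − 4862 = 203150.

203150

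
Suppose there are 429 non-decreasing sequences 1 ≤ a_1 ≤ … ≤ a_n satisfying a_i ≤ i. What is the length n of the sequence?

Such sub-staircase sequences of length n are counted by C_n. Since C_7 = 429, the index is 7.

7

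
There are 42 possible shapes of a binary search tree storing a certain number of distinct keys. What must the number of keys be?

5

Binary search tree shapes on n keys are counted by C_n. The Catalan number equal to 42 is C_5.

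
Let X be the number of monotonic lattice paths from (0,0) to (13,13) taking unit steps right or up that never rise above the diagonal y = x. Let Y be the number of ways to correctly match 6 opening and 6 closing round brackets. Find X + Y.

Sub-diagonal monotone paths from (0,0) to (13,13) biject with Dyck paths of semilength 13, giving C_13. So X = C_13 = 742900.
Balanced strings of n pairs of brackets are counted by C_n; here n = 6. So Y = C_6 = 132.
X + Y = 742900 + 132 = 743032.

743032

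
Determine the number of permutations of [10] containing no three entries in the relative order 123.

16796

Permutations of [n] avoiding any single length-3 pattern are counted by C_n; here n = 10.
C_10 = 16796.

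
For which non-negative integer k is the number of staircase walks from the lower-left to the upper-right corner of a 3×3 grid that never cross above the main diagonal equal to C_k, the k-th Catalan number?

3

Sub-diagonal monotone paths from (0,0) to (3,3) biject with Dyck paths of semilength 3, giving C_3.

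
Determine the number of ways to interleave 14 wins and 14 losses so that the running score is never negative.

Reading a vote for the leader as '(' and for the other as ')' turns such a sequence into a balanced string of 14 pairs, so the count is C_14.
C_14 = C(28,14)/15 = 40116600/15 = 2674440.

2674440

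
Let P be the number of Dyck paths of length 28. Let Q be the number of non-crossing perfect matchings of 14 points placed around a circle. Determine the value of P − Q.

Dyck paths of semilength n (length 2n) are counted by C_n; here n = 14. So P = C_14 = 2674440.
Pairing 14 circle points by 7 non-crossing chords gives C_7 matchings. So Q = C_7 = 429.
P − Q = 2674440 − 429 = 2674011.

2674011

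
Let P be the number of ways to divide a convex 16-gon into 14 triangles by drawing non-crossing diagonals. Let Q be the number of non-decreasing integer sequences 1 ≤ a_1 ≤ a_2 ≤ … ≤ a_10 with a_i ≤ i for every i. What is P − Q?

2657644

A convex 16-gon is triangulated into 14 triangles, and the number of such triangulations is the Catalan number C_{16−2} = C_14. So P = C_14 = 2674440.
Weakly increasing sequences with a_i ≤ i biject with Dyck paths of semilength 10, so there are C_10. So Q = C_10 = 16796.
P − Q = 2674440 − 16796 = 2657644.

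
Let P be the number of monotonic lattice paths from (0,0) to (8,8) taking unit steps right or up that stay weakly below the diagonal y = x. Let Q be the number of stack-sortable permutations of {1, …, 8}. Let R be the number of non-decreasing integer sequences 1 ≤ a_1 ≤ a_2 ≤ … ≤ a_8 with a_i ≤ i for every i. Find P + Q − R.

1430

Monotone paths in an n×n grid that stay weakly below the diagonal are counted by C_n; here n = 8. So P = C_8 = 1430.
By Knuth's characterisation, the stack-sortable permutations of length 8 are the 231-avoiders, numbering C_8. So Q = C_8 = 1430.
Weakly increasing sequences with a_i ≤ i biject with Dyck paths of semilength 8, so there are C_8. So R = C_8 = 1430.
P + Q − R = 1430 + 1430 − 1430 = 1430.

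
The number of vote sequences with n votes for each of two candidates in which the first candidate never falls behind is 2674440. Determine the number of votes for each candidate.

Such ballot sequences with n votes each are counted by C_n, and C_14 = 2674440.

14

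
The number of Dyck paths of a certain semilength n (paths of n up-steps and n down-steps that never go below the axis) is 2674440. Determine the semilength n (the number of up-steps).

14

Dyck paths of semilength n are counted by C_n. The Catalan number equal to 2674440 is C_14.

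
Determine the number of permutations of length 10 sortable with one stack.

Stack-sortable permutations are exactly the 231-avoiding ones, counted by C_n; here n = 10.
C_10 = 16796.

16796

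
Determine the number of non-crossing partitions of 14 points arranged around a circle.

2674440

The non-crossing partitions of [14] form a lattice of size C_14.
C_14 = 2674440.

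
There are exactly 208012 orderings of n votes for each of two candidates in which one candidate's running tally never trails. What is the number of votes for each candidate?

12

Such ballot sequences with n votes each are counted by C_n, and C_12 = 208012.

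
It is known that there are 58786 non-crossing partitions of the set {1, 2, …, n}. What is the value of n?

11

Non-crossing partitions of [n] are counted by C_n, and C_11 = 58786.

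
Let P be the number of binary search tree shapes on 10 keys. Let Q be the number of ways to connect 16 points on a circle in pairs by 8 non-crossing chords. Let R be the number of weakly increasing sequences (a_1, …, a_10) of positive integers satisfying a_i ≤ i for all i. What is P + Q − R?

1430

There are C_n binary search tree shapes on n keys; with n = 10 that is C_10. So P = C_10 = 16796.
Non-crossing perfect matchings of 2n points on a circle are counted by C_n; with 16 points, n = 8. So Q = C_8 = 1430.
Such sub-staircase sequences of length n are counted by C_n; here n = 10. So R = C_10 = 16796.
P + Q − R = 16796 + 1430 − 16796 = 1430.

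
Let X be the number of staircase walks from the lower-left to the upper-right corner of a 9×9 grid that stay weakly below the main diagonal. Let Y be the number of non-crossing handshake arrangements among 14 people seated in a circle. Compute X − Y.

Monotone paths in an n×n grid that stay weakly below the diagonal are counted by C_n; here n = 9. So X = C_9 = 4862.
Non-crossing handshake pairings of 2n people are counted by C_n; 14 people gives n = 7. So Y = C_7 = 429.
X − Y = 4862 − 429 = 4433.

4433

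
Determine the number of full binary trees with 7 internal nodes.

429

The number of full binary trees on 7 internal nodes is the Catalan number C_7.
C_7 = C(14,7)/8 = 3432/8 = 429.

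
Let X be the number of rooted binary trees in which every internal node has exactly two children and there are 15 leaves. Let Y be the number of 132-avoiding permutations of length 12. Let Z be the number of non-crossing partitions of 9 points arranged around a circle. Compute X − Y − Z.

2461566

A full binary tree with L leaves has L−1 internal nodes and is counted by C_{L−1}; L = 15 gives C_14. So X = C_14 = 2674440.
Permutations of [n] avoiding any single length-3 pattern are counted by C_n; here n = 12. So Y = C_12 = 208012.
The non-crossing partitions of [9] form a lattice of size C_9. So Z = C_9 = 4862.
X − Y − Z = 2674440 − 208012 − 4862 = 2461566.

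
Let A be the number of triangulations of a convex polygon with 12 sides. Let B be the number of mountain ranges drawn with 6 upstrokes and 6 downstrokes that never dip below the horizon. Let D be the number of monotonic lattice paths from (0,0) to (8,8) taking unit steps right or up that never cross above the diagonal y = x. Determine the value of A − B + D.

A convex 12-gon is triangulated into 10 triangles, and the number of such triangulations is the Catalan number C_{12−2} = C_10. So A = C_10 = 16796.
Dyck paths of semilength n (length 2n) are counted by C_n; here n = 6. So B = C_6 = 132.
Monotone paths in an n×n grid that stay weakly below the diagonal are counted by C_n; here n = 8. So D = C_8 = 1430.
A − B + D = 16796 − 132 + 1430 = 18094.

18094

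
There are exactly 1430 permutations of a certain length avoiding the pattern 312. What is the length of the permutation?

Permutations of [n] avoiding a fixed length-3 pattern are counted by C_n. Since C_8 = 1430, the index is 8.

8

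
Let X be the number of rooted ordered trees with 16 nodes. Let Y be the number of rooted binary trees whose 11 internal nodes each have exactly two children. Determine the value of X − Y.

9636059

A rooted plane tree on 16 nodes has 15 edges, and such trees are counted by C_15. So X = C_15 = 9694845.
Full binary trees with n internal nodes are counted by C_n; here n = 11. So Y = C_11 = 58786.
X − Y = 9694845 − 58786 = 9636059.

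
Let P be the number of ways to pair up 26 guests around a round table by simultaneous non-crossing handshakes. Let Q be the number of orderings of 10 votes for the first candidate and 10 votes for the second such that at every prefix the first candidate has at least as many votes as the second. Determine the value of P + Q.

Non-crossing handshake pairings of 2n people are counted by C_n; 26 people gives n = 13. So P = C_13 = 742900.
Reading a vote for the leader as '(' and for the other as ')' turns such a sequence into a balanced string of 10 pairs, so the count is C_10. So Q = C_10 = 16796.
P + Q = 742900 + 16796 = 759696.

759696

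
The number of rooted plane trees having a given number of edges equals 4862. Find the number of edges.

Rooted ordered trees with n edges are counted by C_n. The Catalan number equal to 4862 is C_9.

9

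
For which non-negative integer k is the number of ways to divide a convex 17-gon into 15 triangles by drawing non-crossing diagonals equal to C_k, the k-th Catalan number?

Triangulations of a convex m-gon are counted by C_{m−2}; with m = 17 this is C_15.

15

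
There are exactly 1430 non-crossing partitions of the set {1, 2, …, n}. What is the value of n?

8

Non-crossing partitions of [n] are counted by C_n; 1430 = C_8.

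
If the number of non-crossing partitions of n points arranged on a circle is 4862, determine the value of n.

Non-crossing partitions of [n] are counted by C_n, and C_9 = 4862.

9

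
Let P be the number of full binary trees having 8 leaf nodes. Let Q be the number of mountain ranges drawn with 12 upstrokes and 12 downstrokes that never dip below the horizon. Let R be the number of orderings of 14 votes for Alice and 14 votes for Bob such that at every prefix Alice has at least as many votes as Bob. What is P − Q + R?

A full binary tree with L leaves has L−1 internal nodes and is counted by C_{L−1}; L = 8 gives C_7. So P = C_7 = 429.
Dyck paths of semilength n (length 2n) are counted by C_n; here n = 12. So Q = C_12 = 208012.
Ballot sequences with n votes each where one side never trails are Dyck words, counted by C_n; here n = 14. So R = C_14 = 2674440.
P − Q + R = 429 − 208012 + 2674440 = 2466857.

2466857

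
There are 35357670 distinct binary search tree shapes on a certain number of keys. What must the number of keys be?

16

Binary search tree shapes on n keys are counted by C_n. The Catalan number equal to 35357670 is C_16.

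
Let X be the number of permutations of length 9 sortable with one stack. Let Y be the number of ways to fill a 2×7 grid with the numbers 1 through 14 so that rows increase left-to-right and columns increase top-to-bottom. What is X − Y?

By Knuth's characterisation, the stack-sortable permutations of length 9 are the 231-avoiders, numbering C_9. So X = C_9 = 4862.
Standard Young tableaux of shape 2×n are counted by C_n; here n = 7. So Y = C_7 = 429.
X − Y = 4862 − 429 = 4433.

4433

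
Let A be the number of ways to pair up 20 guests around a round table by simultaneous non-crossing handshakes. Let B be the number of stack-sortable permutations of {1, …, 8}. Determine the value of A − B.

15366

With 20 = 2·10 people, non-crossing handshake pairings are non-crossing perfect matchings on a circle, counted by C_10. So A = C_10 = 16796.
By Knuth's characterisation, the stack-sortable permutations of length 8 are the 231-avoiders, numbering C_8. So B = C_8 = 1430.
A − B = 16796 − 1430 = 15366.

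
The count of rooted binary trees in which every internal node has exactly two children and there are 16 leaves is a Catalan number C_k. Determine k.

15

Full binary trees with 16 leaves have 16−1 = 15 internal nodes, so there are C_15 of them.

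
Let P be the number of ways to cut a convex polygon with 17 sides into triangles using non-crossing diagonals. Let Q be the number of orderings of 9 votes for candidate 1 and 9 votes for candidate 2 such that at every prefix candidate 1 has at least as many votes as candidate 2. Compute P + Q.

9699707

Triangulations of a convex m-gon are counted by C_{m−2}; with m = 17 this is C_15. So P = C_15 = 9694845.
Ballot sequences with n votes each where one side never trails are Dyck words, counted by C_n; here n = 9. So Q = C_9 = 4862.
P + Q = 9694845 + 4862 = 9699707.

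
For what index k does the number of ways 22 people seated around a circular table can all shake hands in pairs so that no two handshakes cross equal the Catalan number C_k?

With 22 = 2·11 people, non-crossing handshake pairings are non-crossing perfect matchings on a circle, counted by C_11.

11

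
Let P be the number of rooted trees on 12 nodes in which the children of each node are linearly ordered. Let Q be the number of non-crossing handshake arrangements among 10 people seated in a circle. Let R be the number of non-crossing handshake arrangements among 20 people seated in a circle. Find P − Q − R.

41948

A rooted plane tree on 12 nodes has 11 edges, and such trees are counted by C_11. So P = C_11 = 58786.
Non-crossing handshake pairings of 2n people are counted by C_n; 10 people gives n = 5. So Q = C_5 = 42.
Non-crossing handshake pairings of 2n people are counted by C_n; 20 people gives n = 10. So R = C_10 = 16796.
P − Q − R = 58786 − 42 − 16796 = 41948.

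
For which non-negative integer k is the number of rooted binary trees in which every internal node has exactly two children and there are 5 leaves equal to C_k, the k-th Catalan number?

A full binary tree with L leaves has L−1 internal nodes and is counted by C_{L−1}; L = 5 gives C_4.

4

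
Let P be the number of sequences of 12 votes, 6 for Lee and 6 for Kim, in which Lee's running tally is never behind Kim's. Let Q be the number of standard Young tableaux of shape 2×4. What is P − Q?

Reading a vote for the leader as '(' and for the other as ')' turns such a sequence into a balanced string of 6 pairs, so the count is C_6. So P = C_6 = 132.
Standard Young tableaux of shape 2×n are counted by C_n; here n = 4. So Q = C_4 = 14.
P − Q = 132 − 14 = 118.

118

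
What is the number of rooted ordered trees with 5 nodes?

14

A rooted plane tree on 5 nodes has 4 edges, and such trees are counted by C_4.
C_4 = C(8,4)/5 = 70/5 = 14.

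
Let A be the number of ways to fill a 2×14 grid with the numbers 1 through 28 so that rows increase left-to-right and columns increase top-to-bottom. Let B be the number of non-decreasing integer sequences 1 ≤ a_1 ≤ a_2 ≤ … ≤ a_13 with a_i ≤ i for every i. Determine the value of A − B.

By the hook-length formula (or a Dyck-path bijection), SYT of shape 2×14 number C_14. So A = C_14 = 2674440.
Such sub-staircase sequences of length n are counted by C_n; here n = 13. So B = C_13 = 742900.
A − B = 2674440 − 742900 = 1931540.

1931540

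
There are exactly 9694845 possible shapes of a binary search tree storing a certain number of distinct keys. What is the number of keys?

15

Binary search tree shapes on n keys are counted by C_n. The Catalan number equal to 9694845 is C_15.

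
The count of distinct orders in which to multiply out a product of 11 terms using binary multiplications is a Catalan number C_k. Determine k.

10

Bracketing 11 factors into binary products is counted by C_{11−1} = C_10.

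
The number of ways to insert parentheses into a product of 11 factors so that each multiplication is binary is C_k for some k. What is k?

10

Bracketing 11 factors into binary products is counted by C_{11−1} = C_10.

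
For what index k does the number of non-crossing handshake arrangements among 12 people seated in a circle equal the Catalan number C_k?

6

Non-crossing handshake pairings of 2n people are counted by C_n; 12 people gives n = 6.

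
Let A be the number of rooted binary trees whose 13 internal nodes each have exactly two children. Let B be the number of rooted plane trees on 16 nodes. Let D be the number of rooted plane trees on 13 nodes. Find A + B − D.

Full binary trees with n internal nodes are counted by C_n; here n = 13. So A = C_13 = 742900.
A rooted plane tree on 16 nodes has 15 edges, and such trees are counted by C_15. So B = C_15 = 9694845.
Rooted ordered (plane) trees on m nodes have m−1 edges and are counted by C_{m−1}; m = 13 gives C_12. So D = C_12 = 208012.
A + B − D = 742900 + 9694845 − 208012 = 10229733.

10229733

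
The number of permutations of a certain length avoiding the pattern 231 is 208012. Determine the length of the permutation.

Permutations of [n] avoiding a fixed length-3 pattern are counted by C_n, and C_12 = 208012.

12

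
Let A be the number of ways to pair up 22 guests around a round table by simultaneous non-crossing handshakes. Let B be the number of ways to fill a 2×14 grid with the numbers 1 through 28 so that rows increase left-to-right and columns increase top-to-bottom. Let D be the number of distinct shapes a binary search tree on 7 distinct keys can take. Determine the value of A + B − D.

2732797

Non-crossing handshake pairings of 2n people are counted by C_n; 22 people gives n = 11. So A = C_11 = 58786.
By the hook-length formula (or a Dyck-path bijection), SYT of shape 2×14 number C_14. So B = C_14 = 2674440.
Binary trees (left/right distinguished) on n nodes are counted by C_n; here n = 7. So D = C_7 = 429.
A + B − D = 58786 + 2674440 − 429 = 2732797.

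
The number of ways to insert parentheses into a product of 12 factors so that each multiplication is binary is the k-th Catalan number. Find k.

Bracketing 12 factors into binary products is counted by C_{12−1} = C_11.

11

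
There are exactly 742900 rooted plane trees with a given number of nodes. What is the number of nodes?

Rooted ordered trees on m nodes are counted by C_{m−1}; 742900 = C_13.
So the index is 13, and the number of nodes is 13 + 1 = 14.

14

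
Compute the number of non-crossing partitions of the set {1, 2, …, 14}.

Non-crossing partitions of an n-element set are counted by C_n; here n = 14.
C_14 = C(28,14)/15 = 40116600/15 = 2674440.

2674440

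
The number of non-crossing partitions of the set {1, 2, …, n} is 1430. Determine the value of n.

Non-crossing partitions of [n] are counted by C_n; 1430 = C_8.

8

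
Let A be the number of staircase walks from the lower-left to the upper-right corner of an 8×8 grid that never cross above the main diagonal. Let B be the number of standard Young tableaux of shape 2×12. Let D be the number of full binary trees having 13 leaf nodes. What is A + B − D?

Monotone paths in an n×n grid that stay weakly below the diagonal are counted by C_n; here n = 8. So A = C_8 = 1430.
By the hook-length formula (or a Dyck-path bijection), SYT of shape 2×12 number C_12. So B = C_12 = 208012.
A full binary tree with L leaves has L−1 internal nodes and is counted by C_{L−1}; L = 13 gives C_12. So D = C_12 = 208012.
A + B − D = 1430 + 208012 − 208012 = 1430.

1430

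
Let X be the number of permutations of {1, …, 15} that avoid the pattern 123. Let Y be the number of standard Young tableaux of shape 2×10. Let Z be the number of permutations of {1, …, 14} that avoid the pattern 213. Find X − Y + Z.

Permutations of [n] avoiding any single length-3 pattern are counted by C_n; here n = 15. So X = C_15 = 9694845.
By the hook-length formula (or a Dyck-path bijection), SYT of shape 2×10 number C_10. So Y = C_10 = 16796.
For any fixed pattern of length 3, the pattern-avoiding permutations of [14] number C_14. So Z = C_14 = 2674440.
X − Y + Z = 9694845 − 16796 + 2674440 = 12352489.

12352489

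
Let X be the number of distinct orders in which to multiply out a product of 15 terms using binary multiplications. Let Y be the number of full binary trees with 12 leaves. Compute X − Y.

Ways to associate a product of 15 factors correspond to binary trees on 15 leaves, so the count is C_14. So X = C_14 = 2674440.
A full binary tree with L leaves has L−1 internal nodes and is counted by C_{L−1}; L = 12 gives C_11. So Y = C_11 = 58786.
X − Y = 2674440 − 58786 = 2615654.

2615654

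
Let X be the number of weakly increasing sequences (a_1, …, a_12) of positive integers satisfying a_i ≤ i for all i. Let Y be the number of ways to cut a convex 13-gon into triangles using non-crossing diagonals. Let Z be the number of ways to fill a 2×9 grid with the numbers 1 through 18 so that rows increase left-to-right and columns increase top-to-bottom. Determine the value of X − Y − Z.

144364

Weakly increasing sequences with a_i ≤ i biject with Dyck paths of semilength 12, so there are C_12. So X = C_12 = 208012.
The number of triangulations of a 13-gon is the Catalan number C_11 (index = sides − 2). So Y = C_11 = 58786.
Standard Young tableaux of shape 2×n are counted by C_n; here n = 9. So Z = C_9 = 4862.
X − Y − Z = 208012 − 58786 − 4862 = 144364.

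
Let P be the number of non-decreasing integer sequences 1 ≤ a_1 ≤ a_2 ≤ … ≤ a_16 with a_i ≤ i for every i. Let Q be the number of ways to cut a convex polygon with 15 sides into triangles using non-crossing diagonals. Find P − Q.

34614770

Weakly increasing sequences with a_i ≤ i biject with Dyck paths of semilength 16, so there are C_16. So P = C_16 = 35357670.
The number of triangulations of a 15-gon is the Catalan number C_13 (index = sides − 2). So Q = C_13 = 742900.
P − Q = 35357670 − 742900 = 34614770.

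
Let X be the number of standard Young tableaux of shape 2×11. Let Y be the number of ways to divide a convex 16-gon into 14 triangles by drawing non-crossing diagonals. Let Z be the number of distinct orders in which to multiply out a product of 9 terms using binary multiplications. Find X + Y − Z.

2731796

By the hook-length formula (or a Dyck-path bijection), SYT of shape 2×11 number C_11. So X = C_11 = 58786.
A convex 16-gon is triangulated into 14 triangles, and the number of such triangulations is the Catalan number C_{16−2} = C_14. So Y = C_14 = 2674440.
Bracketing 9 factors into binary products is counted by C_{9−1} = C_8. So Z = C_8 = 1430.
X + Y − Z = 58786 + 2674440 − 1430 = 2731796.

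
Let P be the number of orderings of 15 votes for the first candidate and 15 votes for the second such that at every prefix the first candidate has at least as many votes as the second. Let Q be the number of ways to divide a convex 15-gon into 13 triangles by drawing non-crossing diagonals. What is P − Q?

8951945

Reading a vote for the leader as '(' and for the other as ')' turns such a sequence into a balanced string of 15 pairs, so the count is C_15. So P = C_15 = 9694845.
Triangulations of a convex m-gon are counted by C_{m−2}; with m = 15 this is C_13. So Q = C_13 = 742900.
P − Q = 9694845 − 742900 = 8951945.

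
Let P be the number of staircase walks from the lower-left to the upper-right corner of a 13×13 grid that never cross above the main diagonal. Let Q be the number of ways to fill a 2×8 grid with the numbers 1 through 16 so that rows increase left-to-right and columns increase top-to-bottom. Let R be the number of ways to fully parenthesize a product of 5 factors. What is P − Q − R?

Monotone paths in an n×n grid that stay weakly below the diagonal are counted by C_n; here n = 13. So P = C_13 = 742900.
By the hook-length formula (or a Dyck-path bijection), SYT of shape 2×8 number C_8. So Q = C_8 = 1430.
Bracketing 5 factors into binary products is counted by C_{5−1} = C_4. So R = C_4 = 14.
P − Q − R = 742900 − 1430 − 14 = 741456.

741456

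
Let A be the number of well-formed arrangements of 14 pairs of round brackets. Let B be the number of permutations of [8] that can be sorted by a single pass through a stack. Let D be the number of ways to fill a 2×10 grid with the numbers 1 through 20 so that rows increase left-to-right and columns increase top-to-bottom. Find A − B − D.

2656214

With 14 pairs the number of balanced bracket strings is the Catalan number C_14. So A = C_14 = 2674440.
By Knuth's characterisation, the stack-sortable permutations of length 8 are the 231-avoiders, numbering C_8. So B = C_8 = 1430.
By the hook-length formula (or a Dyck-path bijection), SYT of shape 2×10 number C_10. So D = C_10 = 16796.
A − B − D = 2674440 − 1430 − 16796 = 2656214.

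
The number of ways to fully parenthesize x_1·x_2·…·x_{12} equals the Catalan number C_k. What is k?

Ways to associate a product of 12 factors correspond to binary trees on 12 leaves, so the count is C_11.

11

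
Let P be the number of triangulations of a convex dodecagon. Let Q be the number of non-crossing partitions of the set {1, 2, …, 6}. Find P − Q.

Triangulations of a convex m-gon are counted by C_{m−2}; with m = 12 this is C_10. So P = C_10 = 16796.
Non-crossing partitions of an n-element set are counted by C_n; here n = 6. So Q = C_6 = 132.
P − Q = 16796 − 132 = 16664.

16664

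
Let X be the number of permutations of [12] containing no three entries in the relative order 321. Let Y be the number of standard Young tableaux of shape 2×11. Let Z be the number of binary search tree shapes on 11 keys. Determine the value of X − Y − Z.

For any fixed pattern of length 3, the pattern-avoiding permutations of [12] number C_12. So X = C_12 = 208012.
Standard Young tableaux of shape 2×n are counted by C_n; here n = 11. So Y = C_11 = 58786.
Binary trees (left/right distinguished) on n nodes are counted by C_n; here n = 11. So Z = C_11 = 58786.
X − Y − Z = 208012 − 58786 − 58786 = 90440.

90440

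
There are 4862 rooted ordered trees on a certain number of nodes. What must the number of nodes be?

10

Rooted ordered trees on m nodes are counted by C_{m−1}; 4862 = C_9.
So the index is 9, and the number of nodes is 9 + 1 = 10.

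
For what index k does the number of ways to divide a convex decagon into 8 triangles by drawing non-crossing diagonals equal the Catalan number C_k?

8

The number of triangulations of a 10-gon is the Catalan number C_8 (index = sides − 2).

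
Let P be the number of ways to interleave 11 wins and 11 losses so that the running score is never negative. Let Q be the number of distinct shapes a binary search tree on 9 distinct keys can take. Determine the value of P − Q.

Ballot sequences with n votes each where one side never trails are Dyck words, counted by C_n; here n = 11. So P = C_11 = 58786.
There are C_n binary search tree shapes on n keys; with n = 9 that is C_9. So Q = C_9 = 4862.
P − Q = 58786 − 4862 = 53924.

53924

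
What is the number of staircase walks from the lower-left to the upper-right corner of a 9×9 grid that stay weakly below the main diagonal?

4862

Monotone paths in an n×n grid that stay weakly below the diagonal are counted by C_n; here n = 9.
C_9 = C(18,9)/10 = 48620/10 = 4862.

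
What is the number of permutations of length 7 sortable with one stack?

By Knuth's characterisation, the stack-sortable permutations of length 7 are the 231-avoiders, numbering C_7.
C_7 = C_6 · 2(2·6+1)/(6+2) = 132 · 26/8 = 429.

429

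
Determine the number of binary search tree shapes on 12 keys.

208012

There are C_n binary search tree shapes on n keys; with n = 12 that is C_12.
C_12 = C_11 · 2(2·11+1)/(11+2) = 58786 · 46/13 = 208012.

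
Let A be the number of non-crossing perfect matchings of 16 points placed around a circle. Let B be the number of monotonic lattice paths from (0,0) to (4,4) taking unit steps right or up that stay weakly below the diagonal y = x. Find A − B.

1416

Pairing 16 circle points by 8 non-crossing chords gives C_8 matchings. So A = C_8 = 1430.
Monotone paths in an n×n grid that stay weakly below the diagonal are counted by C_n; here n = 4. So B = C_4 = 14.
A − B = 1430 − 14 = 1416.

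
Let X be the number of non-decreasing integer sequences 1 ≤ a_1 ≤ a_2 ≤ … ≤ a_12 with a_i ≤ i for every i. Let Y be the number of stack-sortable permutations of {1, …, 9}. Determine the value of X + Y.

Such sub-staircase sequences of length n are counted by C_n; here n = 12. So X = C_12 = 208012.
By Knuth's characterisation, the stack-sortable permutations of length 9 are the 231-avoiders, numbering C_9. So Y = C_9 = 4862.
X + Y = 208012 + 4862 = 212874.

212874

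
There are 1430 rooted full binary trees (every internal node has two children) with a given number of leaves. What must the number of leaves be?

9

Full binary trees with L leaves are counted by C_{L−1}, and C_8 = 1430.
So the index is 8, and the number of leaves is 8 + 1 = 9.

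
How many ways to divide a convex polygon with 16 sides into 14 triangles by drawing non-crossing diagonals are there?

2674440

The number of triangulations of a 16-gon is the Catalan number C_14 (index = sides − 2).
C_14 = C_13 · 2(2·13+1)/(13+2) = 742900 · 54/15 = 2674440.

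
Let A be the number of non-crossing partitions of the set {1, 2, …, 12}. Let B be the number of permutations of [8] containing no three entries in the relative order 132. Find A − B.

206582

Non-crossing partitions of an n-element set are counted by C_n; here n = 12. So A = C_12 = 208012.
Permutations of [n] avoiding any single length-3 pattern are counted by C_n; here n = 8. So B = C_8 = 1430.
A − B = 208012 − 1430 = 206582.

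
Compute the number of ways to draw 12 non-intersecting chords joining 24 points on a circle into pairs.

Pairing 24 circle points by 12 non-crossing chords gives C_12 matchings.
C_12 = C(24,12)/13 = 2704156/13 = 208012.

208012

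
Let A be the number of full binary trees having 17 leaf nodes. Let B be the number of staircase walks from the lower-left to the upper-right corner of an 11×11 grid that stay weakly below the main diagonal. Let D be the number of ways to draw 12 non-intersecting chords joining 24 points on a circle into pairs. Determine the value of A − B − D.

Full binary trees with 17 leaves have 17−1 = 16 internal nodes, so there are C_16 of them. So A = C_16 = 35357670.
Sub-diagonal monotone paths from (0,0) to (11,11) biject with Dyck paths of semilength 11, giving C_11. So B = C_11 = 58786.
Non-crossing perfect matchings of 2n points on a circle are counted by C_n; with 24 points, n = 12. So D = C_12 = 208012.
A − B − D = 35357670 − 58786 − 208012 = 35090872.

35090872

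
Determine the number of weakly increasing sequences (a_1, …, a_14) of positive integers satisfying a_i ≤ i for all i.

2674440

Weakly increasing sequences with a_i ≤ i biject with Dyck paths of semilength 14, so there are C_14.
C_14 = 2674440.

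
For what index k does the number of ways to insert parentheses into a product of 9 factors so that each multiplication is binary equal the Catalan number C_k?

8

Ways to associate a product of 9 factors correspond to binary trees on 9 leaves, so the count is C_8.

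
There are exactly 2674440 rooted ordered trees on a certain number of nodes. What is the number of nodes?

15

Rooted ordered trees on m nodes are counted by C_{m−1}. Since C_14 = 2674440, the index is 14.
So the index is 14, and the number of nodes is 14 + 1 = 15.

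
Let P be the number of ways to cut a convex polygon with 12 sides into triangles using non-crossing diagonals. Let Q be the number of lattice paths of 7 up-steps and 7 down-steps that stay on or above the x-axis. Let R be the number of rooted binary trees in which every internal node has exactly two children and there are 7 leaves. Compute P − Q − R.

A convex 12-gon is triangulated into 10 triangles, and the number of such triangulations is the Catalan number C_{12−2} = C_10. So P = C_10 = 16796.
A Dyck path with 7 up-steps and 7 down-steps has semilength 7, so there are C_7 of them. So Q = C_7 = 429.
A full binary tree with L leaves has L−1 internal nodes and is counted by C_{L−1}; L = 7 gives C_6. So R = C_6 = 132.
P − Q − R = 16796 − 429 − 132 = 16235.

16235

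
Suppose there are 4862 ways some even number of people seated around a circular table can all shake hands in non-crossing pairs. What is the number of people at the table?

18

Non-crossing handshake pairings of 2n people are counted by C_n, and C_9 = 4862.
So n = 9, and there are 2n = 18 people.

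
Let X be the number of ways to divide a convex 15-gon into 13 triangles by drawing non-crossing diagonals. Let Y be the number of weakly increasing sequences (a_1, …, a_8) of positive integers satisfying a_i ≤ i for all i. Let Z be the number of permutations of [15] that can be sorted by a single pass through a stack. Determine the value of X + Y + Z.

The number of triangulations of a 15-gon is the Catalan number C_13 (index = sides − 2). So X = C_13 = 742900.
Weakly increasing sequences with a_i ≤ i biject with Dyck paths of semilength 8, so there are C_8. So Y = C_8 = 1430.
By Knuth's characterisation, the stack-sortable permutations of length 15 are the 231-avoiders, numbering C_15. So Z = C_15 = 9694845.
X + Y + Z = 742900 + 1430 + 9694845 = 10439175.

10439175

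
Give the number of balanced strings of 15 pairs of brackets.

9694845

A balanced arrangement of 15 bracket pairs is a Dyck word of semilength 15, so the count is C_15.
C_15 = C(30,15)/16 = 155117520/16 = 9694845.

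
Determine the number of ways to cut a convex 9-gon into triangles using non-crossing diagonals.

429

A convex 9-gon is triangulated into 7 triangles, and the number of such triangulations is the Catalan number C_{9−2} = C_7.
C_7 = C(14,7)/8 = 3432/8 = 429.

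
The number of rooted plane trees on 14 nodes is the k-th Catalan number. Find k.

A rooted plane tree on 14 nodes has 13 edges, and such trees are counted by C_13.

13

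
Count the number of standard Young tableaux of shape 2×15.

9694845

Standard Young tableaux of shape 2×n are counted by C_n; here n = 15.
C_15 = C_14 · 2(2·14+1)/(14+2) = 2674440 · 58/16 = 9694845.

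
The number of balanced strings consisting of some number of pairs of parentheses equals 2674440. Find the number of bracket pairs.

Balanced strings of n bracket-pairs are counted by C_n; 2674440 = C_14.

14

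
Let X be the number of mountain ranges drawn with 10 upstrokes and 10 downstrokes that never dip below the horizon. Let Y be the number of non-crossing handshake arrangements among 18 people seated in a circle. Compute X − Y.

11934

A Dyck path with 10 up-steps and 10 down-steps has semilength 10, so there are C_10 of them. So X = C_10 = 16796.
Non-crossing handshake pairings of 2n people are counted by C_n; 18 people gives n = 9. So Y = C_9 = 4862.
X − Y = 16796 − 4862 = 11934.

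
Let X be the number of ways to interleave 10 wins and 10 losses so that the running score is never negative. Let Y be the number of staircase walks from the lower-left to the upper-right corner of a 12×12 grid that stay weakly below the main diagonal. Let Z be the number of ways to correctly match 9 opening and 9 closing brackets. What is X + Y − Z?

Ballot sequences with n votes each where one side never trails are Dyck words, counted by C_n; here n = 10. So X = C_10 = 16796.
Monotone paths in an n×n grid that stay weakly below the diagonal are counted by C_n; here n = 12. So Y = C_12 = 208012.
Balanced strings of n pairs of brackets are counted by C_n; here n = 9. So Z = C_9 = 4862.
X + Y − Z = 16796 + 208012 − 4862 = 219946.

219946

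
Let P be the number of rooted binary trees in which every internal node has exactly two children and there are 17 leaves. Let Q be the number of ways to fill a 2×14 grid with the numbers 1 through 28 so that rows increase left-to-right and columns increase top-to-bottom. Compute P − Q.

32683230

A full binary tree with L leaves has L−1 internal nodes and is counted by C_{L−1}; L = 17 gives C_16. So P = C_16 = 35357670.
By the hook-length formula (or a Dyck-path bijection), SYT of shape 2×14 number C_14. So Q = C_14 = 2674440.
P − Q = 35357670 − 2674440 = 32683230.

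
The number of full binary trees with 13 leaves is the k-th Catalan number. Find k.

A full binary tree with L leaves has L−1 internal nodes and is counted by C_{L−1}; L = 13 gives C_12.

12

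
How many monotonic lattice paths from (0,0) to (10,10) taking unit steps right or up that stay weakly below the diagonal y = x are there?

16796

Sub-diagonal monotone paths from (0,0) to (10,10) biject with Dyck paths of semilength 10, giving C_10.
C_10 = C(20,10)/11 = 184756/11 = 16796.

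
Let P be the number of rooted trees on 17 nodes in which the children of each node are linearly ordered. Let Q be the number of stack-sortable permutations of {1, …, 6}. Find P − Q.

Rooted ordered (plane) trees on m nodes have m−1 edges and are counted by C_{m−1}; m = 17 gives C_16. So P = C_16 = 35357670.
By Knuth's characterisation, the stack-sortable permutations of length 6 are the 231-avoiders, numbering C_6. So Q = C_6 = 132.
P − Q = 35357670 − 132 = 35357538.

35357538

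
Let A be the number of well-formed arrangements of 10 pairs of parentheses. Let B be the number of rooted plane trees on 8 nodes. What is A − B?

16367

A balanced arrangement of 10 bracket pairs is a Dyck word of semilength 10, so the count is C_10. So A = C_10 = 16796.
Rooted ordered (plane) trees on m nodes have m−1 edges and are counted by C_{m−1}; m = 8 gives C_7. So B = C_7 = 429.
A − B = 16796 − 429 = 16367.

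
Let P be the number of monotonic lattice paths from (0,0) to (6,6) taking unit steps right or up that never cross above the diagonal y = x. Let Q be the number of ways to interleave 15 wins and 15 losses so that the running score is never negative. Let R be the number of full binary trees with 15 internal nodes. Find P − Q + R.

132

Sub-diagonal monotone paths from (0,0) to (6,6) biject with Dyck paths of semilength 6, giving C_6. So P = C_6 = 132.
Reading a vote for the leader as '(' and for the other as ')' turns such a sequence into a balanced string of 15 pairs, so the count is C_15. So Q = C_15 = 9694845.
The number of full binary trees on 15 internal nodes is the Catalan number C_15. So R = C_15 = 9694845.
P − Q + R = 132 − 9694845 + 9694845 = 132.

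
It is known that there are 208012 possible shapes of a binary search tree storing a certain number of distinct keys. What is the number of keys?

12

Binary search tree shapes on n keys are counted by C_n, and C_12 = 208012.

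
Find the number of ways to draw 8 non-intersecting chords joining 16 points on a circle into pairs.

Non-crossing perfect matchings of 2n points on a circle are counted by C_n; with 16 points, n = 8.
C_8 = C(16,8)/9 = 12870/9 = 1430.

1430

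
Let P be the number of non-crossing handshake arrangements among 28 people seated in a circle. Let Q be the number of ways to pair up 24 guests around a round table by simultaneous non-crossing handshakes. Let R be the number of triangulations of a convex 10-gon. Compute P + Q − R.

2881022

With 28 = 2·14 people, non-crossing handshake pairings are non-crossing perfect matchings on a circle, counted by C_14. So P = C_14 = 2674440.
Non-crossing handshake pairings of 2n people are counted by C_n; 24 people gives n = 12. So Q = C_12 = 208012.
A convex 10-gon is triangulated into 8 triangles, and the number of such triangulations is the Catalan number C_{10−2} = C_8. So R = C_8 = 1430.
P + Q − R = 2674440 + 208012 − 1430 = 2881022.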